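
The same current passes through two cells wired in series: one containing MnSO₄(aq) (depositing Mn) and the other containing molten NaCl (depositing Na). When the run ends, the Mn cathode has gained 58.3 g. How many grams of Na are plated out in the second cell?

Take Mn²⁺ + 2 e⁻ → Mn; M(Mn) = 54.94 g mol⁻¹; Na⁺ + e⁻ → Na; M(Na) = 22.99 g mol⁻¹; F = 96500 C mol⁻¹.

48.8 g

n(Mn) = 58.3 / 54.94 = 1.061 mol.
Since Mn²⁺ + 2 e⁻ → Mn, n(e⁻) passed = 2 × 1.061 = 2.122 mol.
Cells in series carry the same charge, so the same 2.122 mol of electrons passes through cell 2.
Na⁺ + e⁻ → Na, so n(Na) = 2.122 / 1 = 2.122 mol.
m(Na) = 2.122 × 22.99 = 48.8 g.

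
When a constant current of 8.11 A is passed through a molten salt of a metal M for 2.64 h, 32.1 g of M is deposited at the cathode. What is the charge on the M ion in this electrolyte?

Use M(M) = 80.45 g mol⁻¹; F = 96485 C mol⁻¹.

Q = I·t = 8.110 A × 9504.0 s = 77080 C, so n(e⁻) = 77080/96485 = 0.7989 mol.
n(M) deposited = 32.1 / 80.45 = 0.3990 mol.
Electrons per atom = n(e⁻)/n(M) = 0.7989 / 0.3990 = 2.00 ≈ 2, so the ion is M²⁺.

+2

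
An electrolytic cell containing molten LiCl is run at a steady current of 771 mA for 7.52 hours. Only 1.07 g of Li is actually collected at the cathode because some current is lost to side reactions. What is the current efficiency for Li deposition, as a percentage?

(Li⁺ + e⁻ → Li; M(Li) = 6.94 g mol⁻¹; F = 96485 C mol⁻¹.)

71.3 %

Q = I·t = 0.7710 × 27072 = 20870 C; n(e⁻) = 20870/96485 = 0.2163 mol.
Theoretical n(Li) = n(e⁻)/1 = 0.2163 mol, i.e. m_theo = 0.2163 × 6.94 = 1.501 g.
Efficiency = m_actual / m_theo = 1.07 / 1.501 = 71.3 %.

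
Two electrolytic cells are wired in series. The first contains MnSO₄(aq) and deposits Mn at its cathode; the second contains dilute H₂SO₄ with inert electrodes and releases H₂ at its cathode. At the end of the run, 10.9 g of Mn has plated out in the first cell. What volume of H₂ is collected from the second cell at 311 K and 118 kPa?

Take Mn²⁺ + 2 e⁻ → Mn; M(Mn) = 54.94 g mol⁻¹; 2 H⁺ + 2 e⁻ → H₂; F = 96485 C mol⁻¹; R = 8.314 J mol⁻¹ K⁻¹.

4.35 L

n(Mn) = 10.9 / 54.94 = 0.1984 mol, so n(e⁻) = 2 × 0.1984 = 0.3968 mol.
The cells are in series, so the same 0.3968 mol of electrons passes through the second cell.
2 H⁺ + 2 e⁻ → H₂ — 2 mol e⁻ per mol H₂, so n(H₂) = 0.3968/2 = 0.1984 mol.
V = nRT/P = (0.1984 × 8.314 × 311) / (118 × 10³) = 0.00435 m³ = 4.35 L.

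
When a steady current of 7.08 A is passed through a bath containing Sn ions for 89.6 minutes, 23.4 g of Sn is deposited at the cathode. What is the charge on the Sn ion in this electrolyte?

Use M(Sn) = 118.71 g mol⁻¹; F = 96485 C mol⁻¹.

Q = I·t = 7.080 A × 5376.0 s = 38060 C, so n(e⁻) = 38060/96485 = 0.3945 mol.
n(Sn) deposited = 23.4 / 118.71 = 0.1971 mol.
Electrons per atom = n(e⁻)/n(Sn) = 0.3945 / 0.1971 = 2.00 ≈ 2, so the ion is Sn²⁺.

+2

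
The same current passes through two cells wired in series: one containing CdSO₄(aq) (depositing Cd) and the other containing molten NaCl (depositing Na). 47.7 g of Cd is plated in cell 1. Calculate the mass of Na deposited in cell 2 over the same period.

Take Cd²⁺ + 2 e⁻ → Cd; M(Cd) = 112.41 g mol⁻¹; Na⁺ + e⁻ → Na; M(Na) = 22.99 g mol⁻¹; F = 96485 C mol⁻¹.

n(Cd) = 47.7 / 112.41 = 0.4243 mol.
Since Cd²⁺ + 2 e⁻ → Cd, n(e⁻) passed = 2 × 0.4243 = 0.8487 mol.
Cells in series carry the same charge, so the same 0.8487 mol of electrons passes through cell 2.
Na⁺ + e⁻ → Na, so n(Na) = 0.8487 / 1 = 0.8487 mol.
m(Na) = 0.8487 × 22.99 = 19.5 g.

19.5 g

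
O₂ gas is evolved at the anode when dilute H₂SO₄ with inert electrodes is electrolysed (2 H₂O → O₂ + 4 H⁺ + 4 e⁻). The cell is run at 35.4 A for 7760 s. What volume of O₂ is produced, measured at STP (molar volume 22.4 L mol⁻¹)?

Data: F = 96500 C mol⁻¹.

15.9 L

Q = I·t = 35.40 A × 7760.0 s = 274700 C.
n(e⁻) = Q/F = 274700 / 96500 = 2.847 mol.
4 electrons are transferred per O₂ molecule, so n(O₂) = 2.847 / 4 = 0.7117 mol.
V = n × V_m = 0.7117 × 22.4 = 15.9 L.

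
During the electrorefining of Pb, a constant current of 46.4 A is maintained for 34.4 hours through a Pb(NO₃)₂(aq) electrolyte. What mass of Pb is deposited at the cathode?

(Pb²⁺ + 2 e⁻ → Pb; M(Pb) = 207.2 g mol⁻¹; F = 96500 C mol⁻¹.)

6170 g

Q = I·t = 46.40 A × 123840 s = 5746000 C.
n(e⁻) = Q/F = 5746000 / 96500 = 59.55 mol.
Pb²⁺ + 2 e⁻ → Pb, so n(Pb) = n(e⁻)/2 = 29.77 mol.
m = n·M = 29.77 × 207.2 = 6170 g.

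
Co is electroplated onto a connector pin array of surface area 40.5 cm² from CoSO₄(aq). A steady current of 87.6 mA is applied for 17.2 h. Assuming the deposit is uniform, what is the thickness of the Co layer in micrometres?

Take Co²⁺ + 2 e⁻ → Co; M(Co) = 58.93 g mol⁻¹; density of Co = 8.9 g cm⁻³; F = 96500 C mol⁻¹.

45.9 μm

Q = I·t = 0.08760 × 61920 = 5424 C; n(e⁻) = 0.05621 mol.
n(Co) = n(e⁻)/2 = 0.02810 mol, so m = 0.02810 × 58.93 = 1.656 g.
Volume = m/ρ = 1.656 / 8.9 = 0.1861 cm³.
Thickness = V/A = 0.1861 / 40.5 = 0.00459 cm = 45.9 μm.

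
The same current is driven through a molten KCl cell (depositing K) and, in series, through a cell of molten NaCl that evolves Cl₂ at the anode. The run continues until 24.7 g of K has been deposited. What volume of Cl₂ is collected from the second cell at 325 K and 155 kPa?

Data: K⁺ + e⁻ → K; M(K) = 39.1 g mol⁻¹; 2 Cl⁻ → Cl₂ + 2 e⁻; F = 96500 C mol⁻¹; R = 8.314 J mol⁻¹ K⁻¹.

5.51 L

n(K) = 24.7 / 39.1 = 0.6317 mol, so n(e⁻) = 1 × 0.6317 = 0.6317 mol.
The cells are in series, so the same 0.6317 mol of electrons passes through the second cell.
2 Cl⁻ → Cl₂ + 2 e⁻ — 2 mol e⁻ per mol Cl₂, so n(Cl₂) = 0.6317/2 = 0.3159 mol.
V = nRT/P = (0.3159 × 8.314 × 325) / (155 × 10³) = 0.00551 m³ = 5.51 L.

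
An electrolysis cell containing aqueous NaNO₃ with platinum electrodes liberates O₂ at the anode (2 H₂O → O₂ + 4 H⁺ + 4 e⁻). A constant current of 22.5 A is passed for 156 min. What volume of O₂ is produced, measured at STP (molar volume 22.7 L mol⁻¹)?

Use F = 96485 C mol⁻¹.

Q = I·t = 22.50 A × 9360.0 s = 210600 C.
n(e⁻) = Q/F = 210600 / 96485 = 2.183 mol.
4 electrons are transferred per O₂ molecule, so n(O₂) = 2.183 / 4 = 0.5457 mol.
V = n × V_m = 0.5457 × 22.7 = 12.4 L.

12.4 L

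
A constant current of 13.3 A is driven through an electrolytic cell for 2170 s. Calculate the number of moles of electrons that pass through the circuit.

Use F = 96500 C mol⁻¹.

Q = I·t = 13.30 A × 2170.0 s = 28860 C.
n(e⁻) = Q/F = 28860 / 96500 = 0.299 mol.

0.299 mol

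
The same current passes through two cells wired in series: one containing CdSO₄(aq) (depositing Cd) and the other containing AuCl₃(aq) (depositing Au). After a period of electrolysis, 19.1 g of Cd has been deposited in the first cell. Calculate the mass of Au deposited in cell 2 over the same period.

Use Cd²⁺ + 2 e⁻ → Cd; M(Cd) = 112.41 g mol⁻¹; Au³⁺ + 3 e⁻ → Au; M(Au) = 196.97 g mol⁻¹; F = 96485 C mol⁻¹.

n(Cd) = 19.1 / 112.41 = 0.1699 mol.
Since Cd²⁺ + 2 e⁻ → Cd, n(e⁻) passed = 2 × 0.1699 = 0.3398 mol.
Cells in series carry the same charge, so the same 0.3398 mol of electrons passes through cell 2.
Au³⁺ + 3 e⁻ → Au, so n(Au) = 0.3398 / 3 = 0.1133 mol.
m(Au) = 0.1133 × 196.97 = 22.3 g.

22.3 g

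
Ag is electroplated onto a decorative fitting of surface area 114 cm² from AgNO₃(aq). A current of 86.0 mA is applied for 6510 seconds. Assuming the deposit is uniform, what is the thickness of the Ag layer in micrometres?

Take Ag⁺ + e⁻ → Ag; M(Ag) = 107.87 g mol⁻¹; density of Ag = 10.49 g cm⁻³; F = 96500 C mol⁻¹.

Q = I·t = 0.08600 × 6510.0 = 559.9 C; n(e⁻) = 0.005802 mol.
n(Ag) = n(e⁻)/1 = 0.005802 mol, so m = 0.005802 × 107.87 = 0.6258 g.
Volume = m/ρ = 0.6258 / 10.49 = 0.05966 cm³.
Thickness = V/A = 0.05966 / 114 = 5.23 × 10⁻⁴ cm = 5.23 μm.

5.23 μm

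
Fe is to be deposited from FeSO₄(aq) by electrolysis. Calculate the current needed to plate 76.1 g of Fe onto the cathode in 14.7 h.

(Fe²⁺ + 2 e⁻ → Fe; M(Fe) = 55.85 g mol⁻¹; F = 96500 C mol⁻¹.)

n(Fe) = 76.1 / 55.85 = 1.363 mol.
n(e⁻) = 2 × 1.363 = 2.725 mol.
Q = n(e⁻)·F = 2.725 × 96500 = 263000 C.
I = Q/t = 263000 / 52920 s = 4.97 A.

4.97 A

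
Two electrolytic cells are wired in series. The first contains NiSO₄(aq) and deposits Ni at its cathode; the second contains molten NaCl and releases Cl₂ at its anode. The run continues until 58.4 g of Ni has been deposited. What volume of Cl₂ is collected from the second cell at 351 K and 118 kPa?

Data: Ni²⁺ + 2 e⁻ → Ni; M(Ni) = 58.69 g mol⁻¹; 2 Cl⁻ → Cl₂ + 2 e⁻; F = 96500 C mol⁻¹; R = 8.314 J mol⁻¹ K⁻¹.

n(Ni) = 58.4 / 58.69 = 0.9951 mol, so n(e⁻) = 2 × 0.9951 = 1.990 mol.
The cells are in series, so the same 1.990 mol of electrons passes through the second cell.
2 Cl⁻ → Cl₂ + 2 e⁻ — 2 mol e⁻ per mol Cl₂, so n(Cl₂) = 1.990/2 = 0.9951 mol.
V = nRT/P = (0.9951 × 8.314 × 351) / (118 × 10³) = 0.0246 m³ = 24.6 L.

24.6 L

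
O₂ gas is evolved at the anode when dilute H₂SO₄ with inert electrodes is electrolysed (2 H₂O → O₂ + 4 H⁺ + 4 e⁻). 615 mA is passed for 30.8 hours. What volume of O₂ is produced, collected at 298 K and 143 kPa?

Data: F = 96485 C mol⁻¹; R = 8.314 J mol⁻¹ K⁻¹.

3.06 L

Q = I·t = 0.6150 A × 110880 s = 68190 C.
n(e⁻) = Q/F = 68190 / 96485 = 0.7068 mol.
4 electrons are transferred per O₂ molecule, so n(O₂) = 0.7068 / 4 = 0.1767 mol.
V = nRT/P = (0.1767 × 8.314 × 298) / (143 × 10³ Pa) = 0.00306 m³ = 3.06 L.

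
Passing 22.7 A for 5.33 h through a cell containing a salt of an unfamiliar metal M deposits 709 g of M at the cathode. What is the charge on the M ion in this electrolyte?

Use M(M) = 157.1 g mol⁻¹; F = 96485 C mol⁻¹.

Q = I·t = 22.70 A × 19188 s = 435600 C, so n(e⁻) = 435600/96485 = 4.514 mol.
n(M) deposited = 709 / 157.1 = 4.513 mol.
Electrons per atom = n(e⁻)/n(M) = 4.514 / 4.513 = 1.00 ≈ 1, so the ion is M⁺.

+1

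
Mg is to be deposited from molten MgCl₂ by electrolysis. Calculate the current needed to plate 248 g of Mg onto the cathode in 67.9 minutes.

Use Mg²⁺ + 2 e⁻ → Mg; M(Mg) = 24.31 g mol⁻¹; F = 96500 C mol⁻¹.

483 A

n(Mg) = 248 / 24.31 = 10.20 mol.
n(e⁻) = 2 × 10.20 = 20.40 mol.
Q = n(e⁻)·F = 20.40 × 96500 = 1969000 C.
I = Q/t = 1969000 / 4074.0 s = 483 A.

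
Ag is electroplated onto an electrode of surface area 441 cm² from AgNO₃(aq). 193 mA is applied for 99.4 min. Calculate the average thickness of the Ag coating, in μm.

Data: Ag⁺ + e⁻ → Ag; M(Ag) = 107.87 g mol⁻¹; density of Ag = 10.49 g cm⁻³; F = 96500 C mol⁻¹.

Q = I·t = 0.1930 × 5964.0 = 1151 C; n(e⁻) = 0.01193 mol.
n(Ag) = n(e⁻)/1 = 0.01193 mol, so m = 0.01193 × 107.87 = 1.287 g.
Volume = m/ρ = 1.287 / 10.49 = 0.1227 cm³.
Thickness = V/A = 0.1227 / 441 = 2.78 × 10⁻⁴ cm = 2.78 μm.

2.78 μm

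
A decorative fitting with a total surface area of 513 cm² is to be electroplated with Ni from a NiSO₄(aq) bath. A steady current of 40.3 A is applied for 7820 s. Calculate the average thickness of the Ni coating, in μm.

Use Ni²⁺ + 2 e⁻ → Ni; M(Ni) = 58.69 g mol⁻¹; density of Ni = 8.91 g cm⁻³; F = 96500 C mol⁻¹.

Q = I·t = 40.30 × 7820.0 = 315100 C; n(e⁻) = 3.266 mol.
n(Ni) = n(e⁻)/2 = 1.633 mol, so m = 1.633 × 58.69 = 95.83 g.
Volume = m/ρ = 95.83 / 8.91 = 10.76 cm³.
Thickness = V/A = 10.76 / 513 = 0.0210 cm = 210 μm.

210 μm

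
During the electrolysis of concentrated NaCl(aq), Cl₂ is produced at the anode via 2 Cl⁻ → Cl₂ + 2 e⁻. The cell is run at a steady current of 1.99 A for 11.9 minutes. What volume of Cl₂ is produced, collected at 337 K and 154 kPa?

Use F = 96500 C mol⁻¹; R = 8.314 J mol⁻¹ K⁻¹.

0.134 L

Q = I·t = 1.990 A × 714.00 s = 1421 C.
n(e⁻) = Q/F = 1421 / 96500 = 0.01472 mol.
2 electrons are transferred per Cl₂ molecule, so n(Cl₂) = 0.01472 / 2 = 0.007362 mol.
V = nRT/P = (0.007362 × 8.314 × 337) / (154 × 10³ Pa) = 1.34 × 10⁻⁴ m³ = 0.134 L.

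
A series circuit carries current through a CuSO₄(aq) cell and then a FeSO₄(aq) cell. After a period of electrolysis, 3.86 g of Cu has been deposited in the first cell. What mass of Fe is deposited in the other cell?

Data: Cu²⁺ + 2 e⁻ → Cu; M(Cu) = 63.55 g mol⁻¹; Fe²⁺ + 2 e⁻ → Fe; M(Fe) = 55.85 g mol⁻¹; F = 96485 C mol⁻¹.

n(Cu) = 3.86 / 63.55 = 0.06074 mol.
Since Cu²⁺ + 2 e⁻ → Cu, n(e⁻) passed = 2 × 0.06074 = 0.1215 mol.
Cells in series carry the same charge, so the same 0.1215 mol of electrons passes through cell 2.
Fe²⁺ + 2 e⁻ → Fe, so n(Fe) = 0.1215 / 2 = 0.06074 mol.
m(Fe) = 0.06074 × 55.85 = 3.39 g.

3.39 g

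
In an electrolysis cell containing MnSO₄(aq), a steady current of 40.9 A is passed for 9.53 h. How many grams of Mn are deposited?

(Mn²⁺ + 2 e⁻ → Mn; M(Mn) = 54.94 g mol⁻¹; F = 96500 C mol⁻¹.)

399 g

Q = I·t = 40.90 A × 34308 s = 1403000 C.
n(e⁻) = Q/F = 1403000 / 96500 = 14.54 mol.
Mn²⁺ + 2 e⁻ → Mn, so n(Mn) = n(e⁻)/2 = 7.270 mol.
m = n·M = 7.270 × 54.94 = 399 g.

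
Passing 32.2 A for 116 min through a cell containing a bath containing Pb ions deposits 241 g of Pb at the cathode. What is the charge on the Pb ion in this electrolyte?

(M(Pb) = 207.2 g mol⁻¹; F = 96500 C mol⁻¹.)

Q = I·t = 32.20 A × 6960.0 s = 224100 C, so n(e⁻) = 224100/96500 = 2.322 mol.
n(Pb) deposited = 241 / 207.2 = 1.163 mol.
Electrons per atom = n(e⁻)/n(Pb) = 2.322 / 1.163 = 2.00 ≈ 2, so the ion is Pb²⁺.

+2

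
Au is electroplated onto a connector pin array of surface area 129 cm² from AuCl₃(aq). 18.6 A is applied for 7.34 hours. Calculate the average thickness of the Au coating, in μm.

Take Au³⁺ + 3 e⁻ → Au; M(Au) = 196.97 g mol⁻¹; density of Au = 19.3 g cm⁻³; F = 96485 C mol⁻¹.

1340 μm

Q = I·t = 18.60 × 26424 = 491500 C; n(e⁻) = 5.094 mol.
n(Au) = n(e⁻)/3 = 1.698 mol, so m = 1.698 × 196.97 = 334.4 g.
Volume = m/ρ = 334.4 / 19.3 = 17.33 cm³.
Thickness = V/A = 17.33 / 129 = 0.134 cm = 1340 μm.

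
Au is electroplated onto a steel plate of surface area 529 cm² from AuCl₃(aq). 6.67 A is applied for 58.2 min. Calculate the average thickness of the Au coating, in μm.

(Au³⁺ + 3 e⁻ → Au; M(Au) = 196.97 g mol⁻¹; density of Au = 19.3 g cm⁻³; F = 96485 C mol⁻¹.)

Q = I·t = 6.670 × 3492.0 = 23290 C; n(e⁻) = 0.2414 mol.
n(Au) = n(e⁻)/3 = 0.08047 mol, so m = 0.08047 × 196.97 = 15.85 g.
Volume = m/ρ = 15.85 / 19.3 = 0.8212 cm³.
Thickness = V/A = 0.8212 / 529 = 0.00155 cm = 15.5 μm.

15.5 μm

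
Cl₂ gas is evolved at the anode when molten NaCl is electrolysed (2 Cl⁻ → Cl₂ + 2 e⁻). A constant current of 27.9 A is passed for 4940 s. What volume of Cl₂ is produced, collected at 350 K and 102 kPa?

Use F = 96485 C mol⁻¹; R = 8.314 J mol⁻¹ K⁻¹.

Q = I·t = 27.90 A × 4940.0 s = 137800 C.
n(e⁻) = Q/F = 137800 / 96485 = 1.428 mol.
2 electrons are transferred per Cl₂ molecule, so n(Cl₂) = 1.428 / 2 = 0.7142 mol.
V = nRT/P = (0.7142 × 8.314 × 350) / (102 × 10³ Pa) = 0.0204 m³ = 20.4 L.

20.4 L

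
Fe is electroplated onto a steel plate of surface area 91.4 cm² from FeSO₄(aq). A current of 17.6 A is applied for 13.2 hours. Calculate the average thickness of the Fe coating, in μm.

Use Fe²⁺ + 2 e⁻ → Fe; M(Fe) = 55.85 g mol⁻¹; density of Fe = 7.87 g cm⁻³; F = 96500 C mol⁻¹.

Q = I·t = 17.60 × 47520 = 836400 C; n(e⁻) = 8.667 mol.
n(Fe) = n(e⁻)/2 = 4.333 mol, so m = 4.333 × 55.85 = 242.0 g.
Volume = m/ρ = 242.0 / 7.87 = 30.75 cm³.
Thickness = V/A = 30.75 / 91.4 = 0.336 cm = 3360 μm.

3360 μm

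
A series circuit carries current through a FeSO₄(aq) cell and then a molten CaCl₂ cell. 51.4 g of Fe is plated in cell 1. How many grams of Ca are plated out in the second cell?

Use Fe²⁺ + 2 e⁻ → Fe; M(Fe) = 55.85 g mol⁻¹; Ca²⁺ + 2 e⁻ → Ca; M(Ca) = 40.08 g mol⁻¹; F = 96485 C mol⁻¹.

n(Fe) = 51.4 / 55.85 = 0.9203 mol.
Since Fe²⁺ + 2 e⁻ → Fe, n(e⁻) passed = 2 × 0.9203 = 1.841 mol.
Cells in series carry the same charge, so the same 1.841 mol of electrons passes through cell 2.
Ca²⁺ + 2 e⁻ → Ca, so n(Ca) = 1.841 / 2 = 0.9203 mol.
m(Ca) = 0.9203 × 40.08 = 36.9 g.

36.9 g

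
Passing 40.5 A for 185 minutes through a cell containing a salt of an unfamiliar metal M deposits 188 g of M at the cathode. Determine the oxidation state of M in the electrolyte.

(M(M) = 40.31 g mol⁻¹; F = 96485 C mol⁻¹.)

+1

Q = I·t = 40.50 A × 11100 s = 449600 C, so n(e⁻) = 449600/96485 = 4.659 mol.
n(M) deposited = 188 / 40.31 = 4.664 mol.
Electrons per atom = n(e⁻)/n(M) = 4.659 / 4.664 = 0.999 ≈ 1, so the ion is M⁺.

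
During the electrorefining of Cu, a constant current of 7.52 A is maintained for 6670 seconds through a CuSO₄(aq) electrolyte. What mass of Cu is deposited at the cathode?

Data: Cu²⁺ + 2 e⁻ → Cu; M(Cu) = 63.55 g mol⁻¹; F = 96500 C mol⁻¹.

Q = I·t = 7.520 A × 6670.0 s = 50160 C.
n(e⁻) = Q/F = 50160 / 96500 = 0.5198 mol.
Cu²⁺ + 2 e⁻ → Cu, so n(Cu) = n(e⁻)/2 = 0.2599 mol.
m = n·M = 0.2599 × 63.55 = 16.5 g.

16.5 g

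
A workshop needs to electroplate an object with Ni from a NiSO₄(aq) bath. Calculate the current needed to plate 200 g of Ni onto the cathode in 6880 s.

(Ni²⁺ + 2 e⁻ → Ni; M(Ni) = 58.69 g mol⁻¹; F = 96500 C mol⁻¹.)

95.6 A

n(Ni) = 200 / 58.69 = 3.408 mol.
n(e⁻) = 2 × 3.408 = 6.815 mol.
Q = n(e⁻)·F = 6.815 × 96500 = 657700 C.
I = Q/t = 657700 / 6880.0 s = 95.6 A.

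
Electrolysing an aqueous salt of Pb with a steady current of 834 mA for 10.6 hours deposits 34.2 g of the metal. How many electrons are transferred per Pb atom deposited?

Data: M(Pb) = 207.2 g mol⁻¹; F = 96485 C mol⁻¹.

Q = I·t = 0.8340 A × 38160 s = 31830 C, so n(e⁻) = 31830/96485 = 0.3298 mol.
n(Pb) deposited = 34.2 / 207.2 = 0.1651 mol.
Electrons per atom = n(e⁻)/n(Pb) = 0.3298 / 0.1651 = 2.00 ≈ 2, so the ion is Pb²⁺.

2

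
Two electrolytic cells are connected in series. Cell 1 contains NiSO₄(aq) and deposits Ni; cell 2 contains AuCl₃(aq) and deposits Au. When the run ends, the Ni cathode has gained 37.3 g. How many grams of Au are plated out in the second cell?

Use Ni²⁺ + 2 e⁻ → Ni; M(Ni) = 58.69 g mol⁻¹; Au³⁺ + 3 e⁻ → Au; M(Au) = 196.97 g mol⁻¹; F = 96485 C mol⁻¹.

83.5 g

n(Ni) = 37.3 / 58.69 = 0.6355 mol.
Since Ni²⁺ + 2 e⁻ → Ni, n(e⁻) passed = 2 × 0.6355 = 1.271 mol.
Cells in series carry the same charge, so the same 1.271 mol of electrons passes through cell 2.
Au³⁺ + 3 e⁻ → Au, so n(Au) = 1.271 / 3 = 0.4237 mol.
m(Au) = 0.4237 × 196.97 = 83.5 g.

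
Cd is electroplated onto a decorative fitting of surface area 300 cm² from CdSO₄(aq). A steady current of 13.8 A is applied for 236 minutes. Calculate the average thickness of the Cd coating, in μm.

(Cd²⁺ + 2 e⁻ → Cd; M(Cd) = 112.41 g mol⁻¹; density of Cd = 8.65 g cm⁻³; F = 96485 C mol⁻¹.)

439 μm

Q = I·t = 13.80 × 14160 = 195400 C; n(e⁻) = 2.025 mol.
n(Cd) = n(e⁻)/2 = 1.013 mol, so m = 1.013 × 112.41 = 113.8 g.
Volume = m/ρ = 113.8 / 8.65 = 13.16 cm³.
Thickness = V/A = 13.16 / 300 = 0.0439 cm = 439 μm.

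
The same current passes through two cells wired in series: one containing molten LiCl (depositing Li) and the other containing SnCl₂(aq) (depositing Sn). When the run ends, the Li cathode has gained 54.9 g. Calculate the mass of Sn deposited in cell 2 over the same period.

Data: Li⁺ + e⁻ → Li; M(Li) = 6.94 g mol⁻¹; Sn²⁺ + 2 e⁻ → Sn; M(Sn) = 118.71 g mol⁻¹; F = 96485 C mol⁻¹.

n(Li) = 54.9 / 6.94 = 7.911 mol.
Since Li⁺ + e⁻ → Li, n(e⁻) passed = 1 × 7.911 = 7.911 mol.
Cells in series carry the same charge, so the same 7.911 mol of electrons passes through cell 2.
Sn²⁺ + 2 e⁻ → Sn, so n(Sn) = 7.911 / 2 = 3.955 mol.
m(Sn) = 3.955 × 118.71 = 470 g.

470 g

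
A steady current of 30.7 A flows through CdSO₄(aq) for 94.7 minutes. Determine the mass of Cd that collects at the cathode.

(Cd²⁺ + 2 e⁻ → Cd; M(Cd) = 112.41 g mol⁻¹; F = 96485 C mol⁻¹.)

Q = I·t = 30.70 A × 5682.0 s = 174400 C.
n(e⁻) = Q/F = 174400 / 96485 = 1.808 mol.
Cd²⁺ + 2 e⁻ → Cd, so n(Cd) = n(e⁻)/2 = 0.9040 mol.
m = n·M = 0.9040 × 112.41 = 102 g.

102 g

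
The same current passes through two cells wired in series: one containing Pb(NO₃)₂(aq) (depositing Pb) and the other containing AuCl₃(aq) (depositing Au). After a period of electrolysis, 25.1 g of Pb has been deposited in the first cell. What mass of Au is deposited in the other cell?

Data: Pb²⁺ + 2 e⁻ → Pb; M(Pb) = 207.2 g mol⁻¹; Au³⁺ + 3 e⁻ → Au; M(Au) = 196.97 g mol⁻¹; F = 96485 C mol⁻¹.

15.9 g

n(Pb) = 25.1 / 207.2 = 0.1211 mol.
Since Pb²⁺ + 2 e⁻ → Pb, n(e⁻) passed = 2 × 0.1211 = 0.2423 mol.
Cells in series carry the same charge, so the same 0.2423 mol of electrons passes through cell 2.
Au³⁺ + 3 e⁻ → Au, so n(Au) = 0.2423 / 3 = 0.08076 mol.
m(Au) = 0.08076 × 196.97 = 15.9 g.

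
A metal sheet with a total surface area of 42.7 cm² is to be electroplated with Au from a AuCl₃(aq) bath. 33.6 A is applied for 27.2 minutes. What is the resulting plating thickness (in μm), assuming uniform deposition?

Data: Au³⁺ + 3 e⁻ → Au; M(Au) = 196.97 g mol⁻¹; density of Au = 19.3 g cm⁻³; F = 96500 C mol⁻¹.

453 μm

Q = I·t = 33.60 × 1632.0 = 54840 C; n(e⁻) = 0.5682 mol.
n(Au) = n(e⁻)/3 = 0.1894 mol, so m = 0.1894 × 196.97 = 37.31 g.
Volume = m/ρ = 37.31 / 19.3 = 1.933 cm³.
Thickness = V/A = 1.933 / 42.7 = 0.0453 cm = 453 μm.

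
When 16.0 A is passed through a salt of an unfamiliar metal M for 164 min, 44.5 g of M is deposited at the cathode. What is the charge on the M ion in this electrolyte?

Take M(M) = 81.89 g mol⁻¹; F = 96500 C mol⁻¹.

Q = I·t = 16.00 A × 9840.0 s = 157400 C, so n(e⁻) = 157400/96500 = 1.632 mol.
n(M) deposited = 44.5 / 81.89 = 0.5434 mol.
Electrons per atom = n(e⁻)/n(M) = 1.632 / 0.5434 = 3.00 ≈ 3, so the ion is M³⁺.

+3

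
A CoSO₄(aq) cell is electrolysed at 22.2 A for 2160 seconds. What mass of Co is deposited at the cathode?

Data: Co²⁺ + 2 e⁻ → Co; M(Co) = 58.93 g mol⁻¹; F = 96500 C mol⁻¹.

Q = I·t = 22.20 A × 2160.0 s = 47950 C.
n(e⁻) = Q/F = 47950 / 96500 = 0.4969 mol.
Co²⁺ + 2 e⁻ → Co, so n(Co) = n(e⁻)/2 = 0.2485 mol.
m = n·M = 0.2485 × 58.93 = 14.6 g.

14.6 g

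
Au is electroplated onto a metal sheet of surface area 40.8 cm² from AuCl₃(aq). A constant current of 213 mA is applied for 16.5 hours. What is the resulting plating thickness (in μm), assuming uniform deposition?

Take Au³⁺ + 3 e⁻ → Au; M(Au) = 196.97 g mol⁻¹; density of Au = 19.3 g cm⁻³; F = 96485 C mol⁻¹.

Q = I·t = 0.2130 × 59400 = 12650 C; n(e⁻) = 0.1311 mol.
n(Au) = n(e⁻)/3 = 0.04371 mol, so m = 0.04371 × 196.97 = 8.610 g.
Volume = m/ρ = 8.610 / 19.3 = 0.4461 cm³.
Thickness = V/A = 0.4461 / 40.8 = 0.0109 cm = 109 μm.

109 μm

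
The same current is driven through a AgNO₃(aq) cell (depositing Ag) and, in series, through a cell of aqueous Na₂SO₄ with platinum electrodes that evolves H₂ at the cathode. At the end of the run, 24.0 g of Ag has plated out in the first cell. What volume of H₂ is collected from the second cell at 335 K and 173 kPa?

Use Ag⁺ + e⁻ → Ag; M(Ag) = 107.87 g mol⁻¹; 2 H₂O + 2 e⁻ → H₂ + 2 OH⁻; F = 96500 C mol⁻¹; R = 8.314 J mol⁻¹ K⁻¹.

n(Ag) = 24.0 / 107.87 = 0.2225 mol, so n(e⁻) = 1 × 0.2225 = 0.2225 mol.
The cells are in series, so the same 0.2225 mol of electrons passes through the second cell.
2 H₂O + 2 e⁻ → H₂ + 2 OH⁻ — 2 mol e⁻ per mol H₂, so n(H₂) = 0.2225/2 = 0.1112 mol.
V = nRT/P = (0.1112 × 8.314 × 335) / (173 × 10³) = 0.00179 m³ = 1.79 L.

1.79 L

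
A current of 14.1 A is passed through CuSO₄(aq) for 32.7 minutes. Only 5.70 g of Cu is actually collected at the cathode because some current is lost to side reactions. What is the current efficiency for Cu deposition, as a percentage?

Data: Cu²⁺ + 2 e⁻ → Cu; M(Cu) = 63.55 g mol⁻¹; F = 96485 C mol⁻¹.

62.6 %

Q = I·t = 14.10 × 1962.0 = 27660 C; n(e⁻) = 27660/96485 = 0.2867 mol.
Theoretical n(Cu) = n(e⁻)/2 = 0.1434 mol, i.e. m_theo = 0.1434 × 63.55 = 9.111 g.
Efficiency = m_actual / m_theo = 5.70 / 9.111 = 62.6 %.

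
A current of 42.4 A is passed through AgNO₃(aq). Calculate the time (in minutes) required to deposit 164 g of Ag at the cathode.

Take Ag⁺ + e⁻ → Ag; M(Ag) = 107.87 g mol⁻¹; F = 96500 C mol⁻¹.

n(Ag) = m/M = 164 / 107.87 = 1.520 mol.
Each Ag atom requires 1 electron, so n(e⁻) = 1 × 1.520 = 1.520 mol.
Q = n(e⁻)·F = 1.520 × 96500 = 146700 C.
t = Q/I = 146700 / 42.40 A = 3460 s = 57.7 min.

57.7 min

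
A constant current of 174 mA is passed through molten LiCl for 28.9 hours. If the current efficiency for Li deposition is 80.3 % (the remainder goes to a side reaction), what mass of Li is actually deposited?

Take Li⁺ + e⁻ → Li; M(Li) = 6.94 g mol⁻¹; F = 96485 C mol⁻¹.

Q = I·t = 0.1740 × 104040 = 18100 C.
n(e⁻) = 18100/96485 = 0.1876 mol; theoretically n(Li) = 0.1876/1 = 0.1876 mol, m_theo = 1.302 g.
At 80.3 % efficiency, m_actual = 0.803 × 1.302 = 1.05 g.

1.05 g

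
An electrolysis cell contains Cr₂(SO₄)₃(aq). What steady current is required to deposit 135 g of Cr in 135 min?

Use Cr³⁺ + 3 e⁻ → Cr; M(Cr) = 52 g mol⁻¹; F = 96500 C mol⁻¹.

92.8 A

n(Cr) = 135 / 52 = 2.596 mol.
n(e⁻) = 3 × 2.596 = 7.788 mol.
Q = n(e⁻)·F = 7.788 × 96500 = 751600 C.
I = Q/t = 751600 / 8100.0 s = 92.8 A.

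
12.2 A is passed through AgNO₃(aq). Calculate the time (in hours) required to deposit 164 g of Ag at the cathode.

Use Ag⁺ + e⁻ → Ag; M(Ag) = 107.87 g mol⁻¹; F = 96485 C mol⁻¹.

n(Ag) = m/M = 164 / 107.87 = 1.520 mol.
Each Ag atom requires 1 electron, so n(e⁻) = 1 × 1.520 = 1.520 mol.
Q = n(e⁻)·F = 1.520 × 96485 = 146700 C.
t = Q/I = 146700 / 12.20 A = 12020 s = 3.34 h.

3.34 h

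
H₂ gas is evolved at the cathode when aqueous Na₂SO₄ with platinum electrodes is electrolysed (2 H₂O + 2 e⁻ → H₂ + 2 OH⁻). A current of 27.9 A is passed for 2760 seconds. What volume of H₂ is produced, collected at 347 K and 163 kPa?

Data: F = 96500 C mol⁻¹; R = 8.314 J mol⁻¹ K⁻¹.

7.06 L

Q = I·t = 27.90 A × 2760.0 s = 77000 C.
n(e⁻) = Q/F = 77000 / 96500 = 0.7980 mol.
2 electrons are transferred per H₂ molecule, so n(H₂) = 0.7980 / 2 = 0.3990 mol.
V = nRT/P = (0.3990 × 8.314 × 347) / (163 × 10³ Pa) = 0.00706 m³ = 7.06 L.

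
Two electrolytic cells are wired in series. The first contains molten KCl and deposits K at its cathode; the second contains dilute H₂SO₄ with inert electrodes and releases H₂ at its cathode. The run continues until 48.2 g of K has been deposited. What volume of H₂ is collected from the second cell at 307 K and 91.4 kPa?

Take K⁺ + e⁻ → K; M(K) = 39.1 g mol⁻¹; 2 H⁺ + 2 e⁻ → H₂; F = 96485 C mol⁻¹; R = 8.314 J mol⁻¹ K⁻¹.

n(K) = 48.2 / 39.1 = 1.233 mol, so n(e⁻) = 1 × 1.233 = 1.233 mol.
The cells are in series, so the same 1.233 mol of electrons passes through the second cell.
2 H⁺ + 2 e⁻ → H₂ — 2 mol e⁻ per mol H₂, so n(H₂) = 1.233/2 = 0.6164 mol.
V = nRT/P = (0.6164 × 8.314 × 307) / (91.4 × 10³) = 0.0172 m³ = 17.2 L.

17.2 L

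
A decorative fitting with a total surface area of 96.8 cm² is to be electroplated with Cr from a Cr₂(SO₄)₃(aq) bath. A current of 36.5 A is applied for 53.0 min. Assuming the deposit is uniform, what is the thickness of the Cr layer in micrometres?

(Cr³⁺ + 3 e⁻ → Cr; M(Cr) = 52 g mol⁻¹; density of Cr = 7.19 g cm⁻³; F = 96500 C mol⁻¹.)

300 μm

Q = I·t = 36.50 × 3180.0 = 116100 C; n(e⁻) = 1.203 mol.
n(Cr) = n(e⁻)/3 = 0.4009 mol, so m = 0.4009 × 52 = 20.85 g.
Volume = m/ρ = 20.85 / 7.19 = 2.900 cm³.
Thickness = V/A = 2.900 / 96.8 = 0.0300 cm = 300 μm.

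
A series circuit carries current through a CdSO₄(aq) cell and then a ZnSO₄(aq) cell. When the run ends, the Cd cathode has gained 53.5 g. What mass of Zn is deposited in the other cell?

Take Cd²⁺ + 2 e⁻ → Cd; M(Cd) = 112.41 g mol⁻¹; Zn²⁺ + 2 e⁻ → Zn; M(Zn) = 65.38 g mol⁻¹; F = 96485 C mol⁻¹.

n(Cd) = 53.5 / 112.41 = 0.4759 mol.
Since Cd²⁺ + 2 e⁻ → Cd, n(e⁻) passed = 2 × 0.4759 = 0.9519 mol.
Cells in series carry the same charge, so the same 0.9519 mol of electrons passes through cell 2.
Zn²⁺ + 2 e⁻ → Zn, so n(Zn) = 0.9519 / 2 = 0.4759 mol.
m(Zn) = 0.4759 × 65.38 = 31.1 g.

31.1 g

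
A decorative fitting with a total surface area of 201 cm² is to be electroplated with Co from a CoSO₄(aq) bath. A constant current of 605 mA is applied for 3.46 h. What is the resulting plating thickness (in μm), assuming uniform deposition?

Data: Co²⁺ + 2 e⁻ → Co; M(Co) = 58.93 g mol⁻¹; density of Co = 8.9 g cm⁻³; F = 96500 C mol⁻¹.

12.9 μm

Q = I·t = 0.6050 × 12456 = 7536 C; n(e⁻) = 0.07809 mol.
n(Co) = n(e⁻)/2 = 0.03905 mol, so m = 0.03905 × 58.93 = 2.301 g.
Volume = m/ρ = 2.301 / 8.9 = 0.2585 cm³.
Thickness = V/A = 0.2585 / 201 = 0.00129 cm = 12.9 μm.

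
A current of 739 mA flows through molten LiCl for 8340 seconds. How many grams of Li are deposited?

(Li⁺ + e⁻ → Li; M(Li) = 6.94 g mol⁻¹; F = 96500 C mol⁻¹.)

Q = I·t = 0.7390 A × 8340.0 s = 6163 C.
n(e⁻) = Q/F = 6163 / 96500 = 0.06387 mol.
Li⁺ + e⁻ → Li, so n(Li) = n(e⁻)/1 = 0.06387 mol.
m = n·M = 0.06387 × 6.94 = 0.443 g.

0.443 g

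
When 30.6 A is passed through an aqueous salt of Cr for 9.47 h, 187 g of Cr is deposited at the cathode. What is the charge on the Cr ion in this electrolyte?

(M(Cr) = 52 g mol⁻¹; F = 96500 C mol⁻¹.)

+3

Q = I·t = 30.60 A × 34092 s = 1043000 C, so n(e⁻) = 1043000/96500 = 10.81 mol.
n(Cr) deposited = 187 / 52 = 3.596 mol.
Electrons per atom = n(e⁻)/n(Cr) = 10.81 / 3.596 = 3.01 ≈ 3, so the ion is Cr³⁺.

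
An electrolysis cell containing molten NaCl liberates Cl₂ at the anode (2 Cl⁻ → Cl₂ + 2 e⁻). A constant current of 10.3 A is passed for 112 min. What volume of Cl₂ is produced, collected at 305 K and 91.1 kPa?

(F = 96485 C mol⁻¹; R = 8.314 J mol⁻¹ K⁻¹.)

9.98 L

Q = I·t = 10.30 A × 6720.0 s = 69220 C.
n(e⁻) = Q/F = 69220 / 96485 = 0.7174 mol.
2 electrons are transferred per Cl₂ molecule, so n(Cl₂) = 0.7174 / 2 = 0.3587 mol.
V = nRT/P = (0.3587 × 8.314 × 305) / (91.1 × 10³ Pa) = 0.00998 m³ = 9.98 L.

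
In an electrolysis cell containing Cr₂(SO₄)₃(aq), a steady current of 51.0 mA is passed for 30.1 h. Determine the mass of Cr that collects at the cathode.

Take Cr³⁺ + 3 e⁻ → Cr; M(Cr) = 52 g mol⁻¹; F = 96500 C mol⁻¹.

Q = I·t = 0.05100 A × 108360 s = 5526 C.
n(e⁻) = Q/F = 5526 / 96500 = 0.05727 mol.
Cr³⁺ + 3 e⁻ → Cr, so n(Cr) = n(e⁻)/3 = 0.01909 mol.
m = n·M = 0.01909 × 52 = 0.993 g.

0.993 g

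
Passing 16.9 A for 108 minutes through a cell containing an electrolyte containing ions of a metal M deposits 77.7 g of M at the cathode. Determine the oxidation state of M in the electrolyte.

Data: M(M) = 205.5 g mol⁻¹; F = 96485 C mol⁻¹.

+3

Q = I·t = 16.90 A × 6480.0 s = 109500 C, so n(e⁻) = 109500/96485 = 1.135 mol.
n(M) deposited = 77.7 / 205.5 = 0.3781 mol.
Electrons per atom = n(e⁻)/n(M) = 1.135 / 0.3781 = 3.00 ≈ 3, so the ion is M³⁺.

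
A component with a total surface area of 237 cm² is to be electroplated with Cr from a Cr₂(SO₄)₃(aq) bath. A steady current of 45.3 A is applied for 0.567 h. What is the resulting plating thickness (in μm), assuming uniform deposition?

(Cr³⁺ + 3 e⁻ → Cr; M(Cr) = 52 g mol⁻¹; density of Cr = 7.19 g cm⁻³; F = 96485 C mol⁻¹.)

97.5 μm

Q = I·t = 45.30 × 2041.2 = 92470 C; n(e⁻) = 0.9583 mol.
n(Cr) = n(e⁻)/3 = 0.3194 mol, so m = 0.3194 × 52 = 16.61 g.
Volume = m/ρ = 16.61 / 7.19 = 2.310 cm³.
Thickness = V/A = 2.310 / 237 = 0.00975 cm = 97.5 μm.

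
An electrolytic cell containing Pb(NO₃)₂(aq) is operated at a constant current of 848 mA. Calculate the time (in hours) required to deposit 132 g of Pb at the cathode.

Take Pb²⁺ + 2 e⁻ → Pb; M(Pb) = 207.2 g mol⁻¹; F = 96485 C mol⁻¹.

40.3 h

n(Pb) = m/M = 132 / 207.2 = 0.6371 mol.
Each Pb atom requires 2 electrons, so n(e⁻) = 2 × 0.6371 = 1.274 mol.
Q = n(e⁻)·F = 1.274 × 96485 = 122900 C.
t = Q/I = 122900 / 0.8480 A = 145000 s = 40.3 h.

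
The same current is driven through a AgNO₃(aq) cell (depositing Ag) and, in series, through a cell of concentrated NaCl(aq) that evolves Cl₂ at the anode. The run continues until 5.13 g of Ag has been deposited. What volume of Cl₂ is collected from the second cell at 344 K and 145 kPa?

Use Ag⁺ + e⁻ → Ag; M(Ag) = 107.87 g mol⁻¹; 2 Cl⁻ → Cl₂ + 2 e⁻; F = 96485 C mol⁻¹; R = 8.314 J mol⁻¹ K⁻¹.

0.469 L

n(Ag) = 5.13 / 107.87 = 0.04756 mol, so n(e⁻) = 1 × 0.04756 = 0.04756 mol.
The cells are in series, so the same 0.04756 mol of electrons passes through the second cell.
2 Cl⁻ → Cl₂ + 2 e⁻ — 2 mol e⁻ per mol Cl₂, so n(Cl₂) = 0.04756/2 = 0.02378 mol.
V = nRT/P = (0.02378 × 8.314 × 344) / (145 × 10³) = 4.69 × 10⁻⁴ m³ = 0.469 L.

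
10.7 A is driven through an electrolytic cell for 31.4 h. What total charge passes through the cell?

Q = I·t = 10.70 A × 113040 s = 1.21 × 10⁶ C.

1.21 × 10⁶ C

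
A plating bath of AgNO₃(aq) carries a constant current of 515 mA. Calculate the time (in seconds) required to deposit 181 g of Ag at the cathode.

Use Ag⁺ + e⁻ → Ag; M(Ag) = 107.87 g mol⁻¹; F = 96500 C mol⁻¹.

3.14 × 10⁵ s

n(Ag) = m/M = 181 / 107.87 = 1.678 mol.
Each Ag atom requires 1 electron, so n(e⁻) = 1 × 1.678 = 1.678 mol.
Q = n(e⁻)·F = 1.678 × 96500 = 161900 C.
t = Q/I = 161900 / 0.5150 A = 314400 s.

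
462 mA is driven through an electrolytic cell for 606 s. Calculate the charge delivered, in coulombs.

Q = I·t = 0.4620 A × 606.00 s = 280 C.

280 C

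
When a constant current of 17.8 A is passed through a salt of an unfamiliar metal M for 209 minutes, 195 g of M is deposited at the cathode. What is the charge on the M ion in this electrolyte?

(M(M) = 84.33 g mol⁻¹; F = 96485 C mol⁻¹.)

+1

Q = I·t = 17.80 A × 12540 s = 223200 C, so n(e⁻) = 223200/96485 = 2.313 mol.
n(M) deposited = 195 / 84.33 = 2.312 mol.
Electrons per atom = n(e⁻)/n(M) = 2.313 / 2.312 = 1.00 ≈ 1, so the ion is M⁺.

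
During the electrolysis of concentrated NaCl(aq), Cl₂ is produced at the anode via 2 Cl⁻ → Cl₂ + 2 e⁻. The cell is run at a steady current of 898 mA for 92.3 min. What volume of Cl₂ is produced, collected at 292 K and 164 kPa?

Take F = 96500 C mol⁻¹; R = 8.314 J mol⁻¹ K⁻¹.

0.381 L

Q = I·t = 0.8980 A × 5538.0 s = 4973 C.
n(e⁻) = Q/F = 4973 / 96500 = 0.05153 mol.
2 electrons are transferred per Cl₂ molecule, so n(Cl₂) = 0.05153 / 2 = 0.02577 mol.
V = nRT/P = (0.02577 × 8.314 × 292) / (164 × 10³ Pa) = 3.81 × 10⁻⁴ m³ = 0.381 L.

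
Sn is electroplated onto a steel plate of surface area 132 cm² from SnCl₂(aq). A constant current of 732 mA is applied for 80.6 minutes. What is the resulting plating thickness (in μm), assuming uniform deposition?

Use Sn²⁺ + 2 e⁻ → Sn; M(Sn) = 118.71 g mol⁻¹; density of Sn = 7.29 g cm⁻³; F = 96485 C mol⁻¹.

Q = I·t = 0.7320 × 4836.0 = 3540 C; n(e⁻) = 0.03669 mol.
n(Sn) = n(e⁻)/2 = 0.01834 mol, so m = 0.01834 × 118.71 = 2.178 g.
Volume = m/ρ = 2.178 / 7.29 = 0.2987 cm³.
Thickness = V/A = 0.2987 / 132 = 0.00226 cm = 22.6 μm.

22.6 μm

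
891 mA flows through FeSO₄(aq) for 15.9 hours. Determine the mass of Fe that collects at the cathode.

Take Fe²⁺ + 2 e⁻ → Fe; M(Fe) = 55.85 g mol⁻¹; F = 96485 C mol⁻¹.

14.8 g

Q = I·t = 0.8910 A × 57240 s = 51000 C.
n(e⁻) = Q/F = 51000 / 96485 = 0.5286 mol.
Fe²⁺ + 2 e⁻ → Fe, so n(Fe) = n(e⁻)/2 = 0.2643 mol.
m = n·M = 0.2643 × 55.85 = 14.8 g.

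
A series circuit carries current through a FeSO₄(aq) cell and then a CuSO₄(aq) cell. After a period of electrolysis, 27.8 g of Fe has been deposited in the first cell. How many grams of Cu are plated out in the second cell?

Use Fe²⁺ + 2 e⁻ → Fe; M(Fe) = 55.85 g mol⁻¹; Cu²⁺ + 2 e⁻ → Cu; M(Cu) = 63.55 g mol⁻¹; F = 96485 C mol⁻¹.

n(Fe) = 27.8 / 55.85 = 0.4978 mol.
Since Fe²⁺ + 2 e⁻ → Fe, n(e⁻) passed = 2 × 0.4978 = 0.9955 mol.
Cells in series carry the same charge, so the same 0.9955 mol of electrons passes through cell 2.
Cu²⁺ + 2 e⁻ → Cu, so n(Cu) = 0.9955 / 2 = 0.4978 mol.
m(Cu) = 0.4978 × 63.55 = 31.6 g.

31.6 g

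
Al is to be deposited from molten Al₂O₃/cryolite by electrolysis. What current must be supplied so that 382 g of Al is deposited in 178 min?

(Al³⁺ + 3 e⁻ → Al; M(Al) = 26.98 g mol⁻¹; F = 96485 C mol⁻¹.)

n(Al) = 382 / 26.98 = 14.16 mol.
n(e⁻) = 3 × 14.16 = 42.48 mol.
Q = n(e⁻)·F = 42.48 × 96485 = 4098000 C.
I = Q/t = 4098000 / 10680 s = 384 A.

384 A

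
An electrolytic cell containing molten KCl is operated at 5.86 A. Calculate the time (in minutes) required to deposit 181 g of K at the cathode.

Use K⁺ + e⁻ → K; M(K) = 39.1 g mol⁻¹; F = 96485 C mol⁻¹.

1270 min

n(K) = m/M = 181 / 39.1 = 4.629 mol.
Each K atom requires 1 electron, so n(e⁻) = 1 × 4.629 = 4.629 mol.
Q = n(e⁻)·F = 4.629 × 96485 = 446600 C.
t = Q/I = 446600 / 5.860 A = 76220 s = 1270 min.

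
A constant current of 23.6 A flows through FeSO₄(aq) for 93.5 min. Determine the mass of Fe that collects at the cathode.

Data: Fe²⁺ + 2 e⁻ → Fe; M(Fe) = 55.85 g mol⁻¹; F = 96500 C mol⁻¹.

38.3 g

Q = I·t = 23.60 A × 5610.0 s = 132400 C.
n(e⁻) = Q/F = 132400 / 96500 = 1.372 mol.
Fe²⁺ + 2 e⁻ → Fe, so n(Fe) = n(e⁻)/2 = 0.6860 mol.
m = n·M = 0.6860 × 55.85 = 38.3 g.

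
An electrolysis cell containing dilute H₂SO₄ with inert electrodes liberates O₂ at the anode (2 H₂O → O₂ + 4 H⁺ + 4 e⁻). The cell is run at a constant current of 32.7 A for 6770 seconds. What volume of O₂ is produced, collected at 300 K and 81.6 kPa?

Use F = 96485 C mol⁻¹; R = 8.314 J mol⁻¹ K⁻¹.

17.5 L

Q = I·t = 32.70 A × 6770.0 s = 221400 C.
n(e⁻) = Q/F = 221400 / 96485 = 2.294 mol.
4 electrons are transferred per O₂ molecule, so n(O₂) = 2.294 / 4 = 0.5736 mol.
V = nRT/P = (0.5736 × 8.314 × 300) / (81.6 × 10³ Pa) = 0.0175 m³ = 17.5 L.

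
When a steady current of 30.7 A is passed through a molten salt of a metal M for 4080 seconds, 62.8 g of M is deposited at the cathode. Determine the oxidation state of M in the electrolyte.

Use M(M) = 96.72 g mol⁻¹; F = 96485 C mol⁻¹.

+2

Q = I·t = 30.70 A × 4080.0 s = 125300 C, so n(e⁻) = 125300/96485 = 1.298 mol.
n(M) deposited = 62.8 / 96.72 = 0.6493 mol.
Electrons per atom = n(e⁻)/n(M) = 1.298 / 0.6493 = 2.00 ≈ 2, so the ion is M²⁺.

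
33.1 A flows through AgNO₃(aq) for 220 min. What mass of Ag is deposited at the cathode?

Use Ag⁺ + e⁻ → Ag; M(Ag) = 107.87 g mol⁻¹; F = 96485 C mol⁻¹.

Q = I·t = 33.10 A × 13200 s = 436900 C.
n(e⁻) = Q/F = 436900 / 96485 = 4.528 mol.
Ag⁺ + e⁻ → Ag, so n(Ag) = n(e⁻)/1 = 4.528 mol.
m = n·M = 4.528 × 107.87 = 488 g.

488 g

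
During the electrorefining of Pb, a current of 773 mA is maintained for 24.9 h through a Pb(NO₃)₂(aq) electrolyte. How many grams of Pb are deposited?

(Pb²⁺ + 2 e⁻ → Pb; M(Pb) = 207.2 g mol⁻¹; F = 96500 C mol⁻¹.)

Q = I·t = 0.7730 A × 89640 s = 69290 C.
n(e⁻) = Q/F = 69290 / 96500 = 0.7180 mol.
Pb²⁺ + 2 e⁻ → Pb, so n(Pb) = n(e⁻)/2 = 0.3590 mol.
m = n·M = 0.3590 × 207.2 = 74.4 g.

74.4 g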